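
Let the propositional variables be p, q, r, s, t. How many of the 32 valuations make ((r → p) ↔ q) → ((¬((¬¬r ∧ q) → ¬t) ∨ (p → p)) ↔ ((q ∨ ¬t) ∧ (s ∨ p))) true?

27

Initial set: {(((r → p) ↔ q) → ((¬((¬¬r ∧ q) → ¬t) ∨ (p → p)) ↔ ((q ∨ ¬t) ∧ (s ∨ p))))}.
(((r → p) ↔ q) → ((¬((¬¬r ∧ q) → ¬t) ∨ (p → p)) ↔ ((q ∨ ¬t) ∧ (s ∨ p)))): β-rule — branch into ¬((r → p) ↔ q)  //  ((¬((¬¬r ∧ q) → ¬t) ∨ (p → p)) ↔ ((q ∨ ¬t) ∧ (s ∨ p))).
  branch 1 (add ¬((r → p) ↔ q)):
    ¬((r → p) ↔ q): β-rule — branch into (r → p), ¬q  //  ¬(r → p), q.
      branch 1.1 (add (r → p), ¬q):
        (r → p): β-rule — branch into ¬r  //  p.
          branch 1.1.1 (add ¬r):
            ○ open, literals {q=0, r=0}.
          branch 1.1.2 (add p):
            ○ open, literals {p=1, q=0}.
      branch 1.2 (add ¬(r → p), q):
        ¬(r → p): α-rule — add r, ¬p.
        ○ open, literals {p=0, q=1, r=1}.
  branch 2 (add ((¬((¬¬r ∧ q) → ¬t) ∨ (p → p)) ↔ ((q ∨ ¬t) ∧ (s ∨ p)))):
    ((¬((¬¬r ∧ q) → ¬t) ∨ (p → p)) ↔ ((q ∨ ¬t) ∧ (s ∨ p))): β-rule — branch into (¬((¬¬r ∧ q) → ¬t) ∨ (p → p)), ((q ∨ ¬t) ∧ (s ∨ p))  //  ¬(¬((¬¬r ∧ q) → ¬t) ∨ (p → p)), ¬((q ∨ ¬t) ∧ (s ∨ p)).
      branch 2.1 (add (¬((¬¬r ∧ q) → ¬t) ∨ (p → p)), ((q ∨ ¬t) ∧ (s ∨ p))):
        ((q ∨ ¬t) ∧ (s ∨ p)): α-rule — add (q ∨ ¬t), (s ∨ p).
        (¬((¬¬r ∧ q) → ¬t) ∨ (p → p)): β-rule — branch into ¬((¬¬r ∧ q) → ¬t)  //  (p → p).
          branch 2.1.1 (add ¬((¬¬r ∧ q) → ¬t)):
            ¬((¬¬r ∧ q) → ¬t): α-rule — add (¬¬r ∧ q), ¬¬t.
            (¬¬r ∧ q): α-rule — add ¬¬r, q.
            ¬¬r: drop double negation, giving r.
            (q ∨ ¬t): β-rule — branch into q  //  ¬t.
              branch 2.1.1.1 (add q):
                (s ∨ p): β-rule — branch into s  //  p.
                  branch 2.1.1.1.1 (add s):
                    ○ open, literals {q=1, r=1, s=1, t=1}.
                  branch 2.1.1.1.2 (add p):
                    ○ open, literals {p=1, q=1, r=1, t=1}.
              branch 2.1.1.2 (add ¬t):
                × closes — contains both t and ¬t.
          branch 2.1.2 (add (p → p)):
            (q ∨ ¬t): β-rule — branch into q  //  ¬t.
              branch 2.1.2.1 (add q):
                (s ∨ p): β-rule — branch into s  //  p.
                  branch 2.1.2.1.1 (add s):
                    (p → p): β-rule — branch into ¬p  //  p.
                      branch 2.1.2.1.1.1 (add ¬p):
                        ○ open, literals {p=0, q=1, s=1}.
                      branch 2.1.2.1.1.2 (add p):
                        ○ open, literals {p=1, q=1, s=1}.
                  branch 2.1.2.1.2 (add p):
                    (p → p): β-rule — branch into ¬p  //  p.
                      branch 2.1.2.1.2.1 (add ¬p):
                        × closes — contains both p and ¬p.
                      branch 2.1.2.1.2.2 (add p):
                        ○ open, literals {p=1, q=1}.
              branch 2.1.2.2 (add ¬t):
                (s ∨ p): β-rule — branch into s  //  p.
                  branch 2.1.2.2.1 (add s):
                    (p → p): β-rule — branch into ¬p  //  p.
                      branch 2.1.2.2.1.1 (add ¬p):
                        ○ open, literals {p=0, s=1, t=0}.
                      branch 2.1.2.2.1.2 (add p):
                        ○ open, literals {p=1, s=1, t=0}.
                  branch 2.1.2.2.2 (add p):
                    (p → p): β-rule — branch into ¬p  //  p.
                      branch 2.1.2.2.2.1 (add ¬p):
                        × closes — contains both p and ¬p.
                      branch 2.1.2.2.2.2 (add p):
                        ○ open, literals {p=1, t=0}.
      branch 2.2 (add ¬(¬((¬¬r ∧ q) → ¬t) ∨ (p → p)), ¬((q ∨ ¬t) ∧ (s ∨ p))):
        ¬(¬((¬¬r ∧ q) → ¬t) ∨ (p → p)): α-rule — add ¬¬((¬¬r ∧ q) → ¬t), ¬(p → p).
        ¬(p → p): α-rule — add p, ¬p.
        × closes — contains both p and ¬p.
4 branches closed, 11 open.
Each open branch fixes some atoms; the unmentioned ones are free. Counting distinct full assignments: branch {q=0, r=0} (p, s, t) contributes 8 new; branch {p=1, q=0} (r, s, t) contributes 4 new; branch {p=0, q=1, r=1} (s, t) contributes 4 new; branch {q=1, r=1, s=1, t=1} (p) contributes 1 new; branch {p=1, q=1, r=1, t=1} (s) contributes 1 new; branch {p=0, q=1, s=1} (r, t) contributes 2 new; branch {p=1, q=1, s=1} (r, t) contributes 3 new; branch {p=1, q=1} (r, s, t) contributes 3 new; branch {p=0, s=1, t=0} (q, r) contributes 1 new; branch {p=1, s=1, t=0} (q, r) contributes 0 new; branch {p=1, t=0} (q, r, s) contributes 0 new. Total: 27.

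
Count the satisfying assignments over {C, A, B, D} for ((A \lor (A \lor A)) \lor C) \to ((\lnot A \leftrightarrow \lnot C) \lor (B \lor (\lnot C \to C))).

Initial set: {(((A \lor (A \lor A)) \lor C) \to ((\lnot A \leftrightarrow \lnot C) \lor (B \lor (\lnot C \to C))))}.
(((A \lor (A \lor A)) \lor C) \to ((\lnot A \leftrightarrow \lnot C) \lor (B \lor (\lnot C \to C)))): β-rule — branch into \lnot ((A \lor (A \lor A)) \lor C)  //  ((\lnot A \leftrightarrow \lnot C) \lor (B \lor (\lnot C \to C))).
  branch 1 (add \lnot ((A \lor (A \lor A)) \lor C)):
    \lnot ((A \lor (A \lor A)) \lor C): α-rule — add \lnot (A \lor (A \lor A)), \lnot C.
    \lnot (A \lor (A \lor A)): α-rule — add \lnot A, \lnot (A \lor A).
    \lnot (A \lor A): α-rule — add \lnot A, \lnot A.
    ○ open, literals {A=F, C=F}.
  branch 2 (add ((\lnot A \leftrightarrow \lnot C) \lor (B \lor (\lnot C \to C)))):
    ((\lnot A \leftrightarrow \lnot C) \lor (B \lor (\lnot C \to C))): β-rule — branch into (\lnot A \leftrightarrow \lnot C)  //  (B \lor (\lnot C \to C)).
      branch 2.1 (add (\lnot A \leftrightarrow \lnot C)):
        (\lnot A \leftrightarrow \lnot C): β-rule — branch into \lnot A, \lnot C  //  \lnot \lnot A, \lnot \lnot C.
          branch 2.1.1 (add \lnot A, \lnot C):
            ○ open, literals {A=F, C=F}.
          branch 2.1.2 (add \lnot \lnot A, \lnot \lnot C):
            ○ open, literals {A=T, C=T}.
      branch 2.2 (add (B \lor (\lnot C \to C))):
        (B \lor (\lnot C \to C)): β-rule — branch into B  //  (\lnot C \to C).
          branch 2.2.1 (add B):
            ○ open, literals {B=T}.
          branch 2.2.2 (add (\lnot C \to C)):
            (\lnot C \to C): β-rule — branch into \lnot \lnot C  //  C.
              branch 2.2.2.1 (add \lnot \lnot C):
                ○ open, literals {C=T}.
              branch 2.2.2.2 (add C):
                ○ open, literals {C=T}.
0 branches closed, 6 open.
Each open branch fixes some atoms; the unmentioned ones are free. Counting distinct full assignments: branch {A=F, C=F} (B, D) contributes 4 new; branch {A=F, C=F} (B, D) contributes 0 new; branch {A=T, C=T} (B, D) contributes 4 new; branch {B=T} (C, A, D) contributes 4 new; branch {C=T} (A, B, D) contributes 2 new; branch {C=T} (A, B, D) contributes 0 new. Total: 14.

14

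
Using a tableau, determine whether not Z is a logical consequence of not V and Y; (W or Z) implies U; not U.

Yes

Initial set: {T (not V and Y); T ((W or Z) implies U); T not U; F not Z}.
T (not V and Y): α-rule — add T not V, T Y.
T ((W or Z) implies U): β-rule — branch into F (W or Z)  //  T U.
  branch 1 (add F (W or Z)):
    F (W or Z): α-rule — add F W, F Z.
    × closes — contains both Z and not Z.
  branch 2 (add T U):
    × closes — contains both U and not U.
All 2 branches close.
Every branch closed, so the premises entail the conclusion.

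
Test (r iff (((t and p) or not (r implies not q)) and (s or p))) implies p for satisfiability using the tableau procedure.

Initial set: {((r iff (((t and p) or not (r implies not q)) and (s or p))) implies p)}.
((r iff (((t and p) or not (r implies not q)) and (s or p))) implies p): β-rule — branch into not (r iff (((t and p) or not (r implies not q)) and (s or p)))  //  p.
  branch 1 (add not (r iff (((t and p) or not (r implies not q)) and (s or p)))):
    not (r iff (((t and p) or not (r implies not q)) and (s or p))): β-rule — branch into r, not (((t and p) or not (r implies not q)) and (s or p))  //  not r, (((t and p) or not (r implies not q)) and (s or p)).
      branch 1.1 (add r, not (((t and p) or not (r implies not q)) and (s or p))):
        not (((t and p) or not (r implies not q)) and (s or p)): β-rule — branch into not ((t and p) or not (r implies not q))  //  not (s or p).
          branch 1.1.1 (add not ((t and p) or not (r implies not q))):
            not ((t and p) or not (r implies not q)): α-rule — add not (t and p), not not (r implies not q).
            not (t and p): β-rule — branch into not t  //  not p.
              branch 1.1.1.1 (add not t):
                not not (r implies not q): β-rule — branch into not r  //  not q.
                  branch 1.1.1.1.1 (add not r):
                    × closes — contains both r and not r.
                  branch 1.1.1.1.2 (add not q):
                    ○ open, literals {q=F, r=T, t=F}.
              branch 1.1.1.2 (add not p):
                not not (r implies not q): β-rule — branch into not r  //  not q.
                  branch 1.1.1.2.1 (add not r):
                    × closes — contains both r and not r.
                  branch 1.1.1.2.2 (add not q):
                    ○ open, literals {p=F, q=F, r=T}.
          branch 1.1.2 (add not (s or p)):
            not (s or p): α-rule — add not s, not p.
            ○ open, literals {p=F, r=T, s=F}.
      branch 1.2 (add not r, (((t and p) or not (r implies not q)) and (s or p))):
        (((t and p) or not (r implies not q)) and (s or p)): α-rule — add ((t and p) or not (r implies not q)), (s or p).
        ((t and p) or not (r implies not q)): β-rule — branch into (t and p)  //  not (r implies not q).
          branch 1.2.1 (add (t and p)):
            (t and p): α-rule — add t, p.
            (s or p): β-rule — branch into s  //  p.
              branch 1.2.1.1 (add s):
                ○ open, literals {p=T, r=F, s=T, t=T}.
              branch 1.2.1.2 (add p):
                ○ open, literals {p=T, r=F, t=T}.
          branch 1.2.2 (add not (r implies not q)):
            not (r implies not q): α-rule — add r, not not q.
            × closes — contains both r and not r.
  branch 2 (add p):
    ○ open, literals {p=T}.
3 branches closed, 6 open.
An open branch gives a satisfying assignment: q=F, r=T, t=F.

Satisfiable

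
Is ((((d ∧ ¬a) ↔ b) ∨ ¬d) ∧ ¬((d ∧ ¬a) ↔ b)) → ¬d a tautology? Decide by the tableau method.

Valid

Assume the negation and expand:
Initial set: {¬(((((d ∧ ¬a) ↔ b) ∨ ¬d) ∧ ¬((d ∧ ¬a) ↔ b)) → ¬d)}.
¬(((((d ∧ ¬a) ↔ b) ∨ ¬d) ∧ ¬((d ∧ ¬a) ↔ b)) → ¬d): α-rule — add ((((d ∧ ¬a) ↔ b) ∨ ¬d) ∧ ¬((d ∧ ¬a) ↔ b)), ¬¬d.
((((d ∧ ¬a) ↔ b) ∨ ¬d) ∧ ¬((d ∧ ¬a) ↔ b)): α-rule — add (((d ∧ ¬a) ↔ b) ∨ ¬d), ¬((d ∧ ¬a) ↔ b).
(((d ∧ ¬a) ↔ b) ∨ ¬d): β-rule — branch into ((d ∧ ¬a) ↔ b)  //  ¬d.
  branch 1 (add ((d ∧ ¬a) ↔ b)):
    ¬((d ∧ ¬a) ↔ b): β-rule — branch into (d ∧ ¬a), ¬b  //  ¬(d ∧ ¬a), b.
      branch 1.1 (add (d ∧ ¬a), ¬b):
        (d ∧ ¬a): α-rule — add d, ¬a.
        ((d ∧ ¬a) ↔ b): β-rule — branch into (d ∧ ¬a), b  //  ¬(d ∧ ¬a), ¬b.
          branch 1.1.1 (add (d ∧ ¬a), b):
            × closes — contains both b and ¬b.
          branch 1.1.2 (add ¬(d ∧ ¬a), ¬b):
            ¬(d ∧ ¬a): β-rule — branch into ¬d  //  ¬¬a.
              branch 1.1.2.1 (add ¬d):
                × closes — contains both d and ¬d.
              branch 1.1.2.2 (add ¬¬a):
                × closes — contains both a and ¬a.
      branch 1.2 (add ¬(d ∧ ¬a), b):
        ((d ∧ ¬a) ↔ b): β-rule — branch into (d ∧ ¬a), b  //  ¬(d ∧ ¬a), ¬b.
          branch 1.2.1 (add (d ∧ ¬a), b):
            (d ∧ ¬a): α-rule — add d, ¬a.
            ¬(d ∧ ¬a): β-rule — branch into ¬d  //  ¬¬a.
              branch 1.2.1.1 (add ¬d):
                × closes — contains both d and ¬d.
              branch 1.2.1.2 (add ¬¬a):
                × closes — contains both a and ¬a.
          branch 1.2.2 (add ¬(d ∧ ¬a), ¬b):
            × closes — contains both b and ¬b.
  branch 2 (add ¬d):
    × closes — contains both d and ¬d.
All 7 branches close.
Every branch closed, so the negation is unsatisfiable and the formula is valid.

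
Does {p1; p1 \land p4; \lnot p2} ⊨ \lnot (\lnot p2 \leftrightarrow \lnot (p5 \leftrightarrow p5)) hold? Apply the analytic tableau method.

Yes

Initial set: {p1; (p1 \land p4); \lnot p2; \lnot \lnot (\lnot p2 \leftrightarrow \lnot (p5 \leftrightarrow p5))}.
(p1 \land p4): α-rule — add p1, p4.
\lnot \lnot (\lnot p2 \leftrightarrow \lnot (p5 \leftrightarrow p5)): β-rule — branch into \lnot p2, \lnot (p5 \leftrightarrow p5)  //  \lnot \lnot p2, \lnot \lnot (p5 \leftrightarrow p5).
  branch 1 (add \lnot p2, \lnot (p5 \leftrightarrow p5)):
    \lnot (p5 \leftrightarrow p5): β-rule — branch into p5, \lnot p5  //  \lnot p5, p5.
      branch 1.1 (add p5, \lnot p5):
        × closes — contains both p5 and \lnot p5.
      branch 1.2 (add \lnot p5, p5):
        × closes — contains both p5 and \lnot p5.
  branch 2 (add \lnot \lnot p2, \lnot \lnot (p5 \leftrightarrow p5)):
    × closes — contains both p2 and \lnot p2.
All 3 branches close.
Every branch closed, so the premises entail the conclusion.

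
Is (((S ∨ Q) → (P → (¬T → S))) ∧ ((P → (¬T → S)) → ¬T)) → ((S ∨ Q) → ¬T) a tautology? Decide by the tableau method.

Assume the negation and expand:
Initial set: {¬((((S ∨ Q) → (P → (¬T → S))) ∧ ((P → (¬T → S)) → ¬T)) → ((S ∨ Q) → ¬T))}.
¬((((S ∨ Q) → (P → (¬T → S))) ∧ ((P → (¬T → S)) → ¬T)) → ((S ∨ Q) → ¬T)): α-rule — add (((S ∨ Q) → (P → (¬T → S))) ∧ ((P → (¬T → S)) → ¬T)), ¬((S ∨ Q) → ¬T).
(((S ∨ Q) → (P → (¬T → S))) ∧ ((P → (¬T → S)) → ¬T)): α-rule — add ((S ∨ Q) → (P → (¬T → S))), ((P → (¬T → S)) → ¬T).
¬((S ∨ Q) → ¬T): α-rule — add (S ∨ Q), ¬¬T.
((S ∨ Q) → (P → (¬T → S))): β-rule — branch into ¬(S ∨ Q)  //  (P → (¬T → S)).
  branch 1 (add ¬(S ∨ Q)):
    ¬(S ∨ Q): α-rule — add ¬S, ¬Q.
    ((P → (¬T → S)) → ¬T): β-rule — branch into ¬(P → (¬T → S))  //  ¬T.
      branch 1.1 (add ¬(P → (¬T → S))):
        ¬(P → (¬T → S)): α-rule — add P, ¬(¬T → S).
        ¬(¬T → S): α-rule — add ¬T, ¬S.
        × closes — contains both T and ¬T.
      branch 1.2 (add ¬T):
        × closes — contains both T and ¬T.
  branch 2 (add (P → (¬T → S))):
    ((P → (¬T → S)) → ¬T): β-rule — branch into ¬(P → (¬T → S))  //  ¬T.
      branch 2.1 (add ¬(P → (¬T → S))):
        ¬(P → (¬T → S)): α-rule — add P, ¬(¬T → S).
        ¬(¬T → S): α-rule — add ¬T, ¬S.
        × closes — contains both T and ¬T.
      branch 2.2 (add ¬T):
        × closes — contains both T and ¬T.
All 4 branches close.
Every branch closed, so the negation is unsatisfiable and the formula is valid.

Valid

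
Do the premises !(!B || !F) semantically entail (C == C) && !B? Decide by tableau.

Initial set: {T !(!B || !F); F ((C == C) && !B)}.
T !(!B || !F): α-rule — add F !B, F !F.
F ((C == C) && !B): β-rule — branch into F (C == C)  //  F !B.
  branch 1 (add F (C == C)):
    F (C == C): β-rule — branch into T C, F C  //  F C, T C.
      branch 1.1 (add T C, F C):
        × closes — contains both C and !C.
      branch 1.2 (add F C, T C):
        × closes — contains both C and !C.
  branch 2 (add F !B):
    ○ open, literals {B=1, F=1}.
2 branches closed, 1 open.
An open branch gives a countermodel: B=1, F=1 (unmentioned atoms arbitrary); the premises hold there but the conclusion fails.

No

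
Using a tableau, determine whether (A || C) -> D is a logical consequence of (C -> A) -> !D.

Initial set: {((C -> A) -> !D); !((A || C) -> D)}.
!((A || C) -> D): α-rule — add (A || C), !D.
((C -> A) -> !D): β-rule — branch into !(C -> A)  //  !D.
  branch 1 (add !(C -> A)):
    !(C -> A): α-rule — add C, !A.
    (A || C): β-rule — branch into A  //  C.
      branch 1.1 (add A):
        × closes — contains both A and !A.
      branch 1.2 (add C):
        ○ open, literals {A=false, C=true, D=false}.
  branch 2 (add !D):
    (A || C): β-rule — branch into A  //  C.
      branch 2.1 (add A):
        ○ open, literals {A=true, D=false}.
      branch 2.2 (add C):
        ○ open, literals {C=true, D=false}.
1 branch closed, 3 open.
An open branch gives a countermodel: A=false, C=true, D=false (unmentioned atoms arbitrary); the premises hold there but the conclusion fails.

No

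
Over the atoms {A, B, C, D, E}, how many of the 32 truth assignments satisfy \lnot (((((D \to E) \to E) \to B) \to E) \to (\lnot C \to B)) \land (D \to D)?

6

Initial set: {(\lnot (((((D \to E) \to E) \to B) \to E) \to (\lnot C \to B)) \land (D \to D))}.
(\lnot (((((D \to E) \to E) \to B) \to E) \to (\lnot C \to B)) \land (D \to D)): α-rule — add \lnot (((((D \to E) \to E) \to B) \to E) \to (\lnot C \to B)), (D \to D).
\lnot (((((D \to E) \to E) \to B) \to E) \to (\lnot C \to B)): α-rule — add ((((D \to E) \to E) \to B) \to E), \lnot (\lnot C \to B).
\lnot (\lnot C \to B): α-rule — add \lnot C, \lnot B.
(D \to D): β-rule — branch into \lnot D  //  D.
  branch 1 (add \lnot D):
    ((((D \to E) \to E) \to B) \to E): β-rule — branch into \lnot (((D \to E) \to E) \to B)  //  E.
      branch 1.1 (add \lnot (((D \to E) \to E) \to B)):
        \lnot (((D \to E) \to E) \to B): α-rule — add ((D \to E) \to E), \lnot B.
        ((D \to E) \to E): β-rule — branch into \lnot (D \to E)  //  E.
          branch 1.1.1 (add \lnot (D \to E)):
            \lnot (D \to E): α-rule — add D, \lnot E.
            × closes — contains both D and \lnot D.
          branch 1.1.2 (add E):
            ○ open, literals {B=F, C=F, D=F, E=T}.
      branch 1.2 (add E):
        ○ open, literals {B=F, C=F, D=F, E=T}.
  branch 2 (add D):
    ((((D \to E) \to E) \to B) \to E): β-rule — branch into \lnot (((D \to E) \to E) \to B)  //  E.
      branch 2.1 (add \lnot (((D \to E) \to E) \to B)):
        \lnot (((D \to E) \to E) \to B): α-rule — add ((D \to E) \to E), \lnot B.
        ((D \to E) \to E): β-rule — branch into \lnot (D \to E)  //  E.
          branch 2.1.1 (add \lnot (D \to E)):
            \lnot (D \to E): α-rule — add D, \lnot E.
            ○ open, literals {B=F, C=F, D=T, E=F}.
          branch 2.1.2 (add E):
            ○ open, literals {B=F, C=F, D=T, E=T}.
      branch 2.2 (add E):
        ○ open, literals {B=F, C=F, D=T, E=T}.
1 branch closed, 5 open.
Each open branch fixes some atoms; the unmentioned ones are free. Counting distinct full assignments: branch {B=F, C=F, D=F, E=T} (A) contributes 2 new; branch {B=F, C=F, D=F, E=T} (A) contributes 0 new; branch {B=F, C=F, D=T, E=F} (A) contributes 2 new; branch {B=F, C=F, D=T, E=T} (A) contributes 2 new; branch {B=F, C=F, D=T, E=T} (A) contributes 0 new. Total: 6.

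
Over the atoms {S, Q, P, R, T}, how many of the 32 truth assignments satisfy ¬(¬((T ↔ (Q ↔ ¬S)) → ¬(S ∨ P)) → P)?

4

Initial set: {¬(¬((T ↔ (Q ↔ ¬S)) → ¬(S ∨ P)) → P)}.
¬(¬((T ↔ (Q ↔ ¬S)) → ¬(S ∨ P)) → P): α-rule — add ¬((T ↔ (Q ↔ ¬S)) → ¬(S ∨ P)), ¬P.
¬((T ↔ (Q ↔ ¬S)) → ¬(S ∨ P)): α-rule — add (T ↔ (Q ↔ ¬S)), ¬¬(S ∨ P).
(T ↔ (Q ↔ ¬S)): β-rule — branch into T, (Q ↔ ¬S)  //  ¬T, ¬(Q ↔ ¬S).
  branch 1 (add T, (Q ↔ ¬S)):
    ¬¬(S ∨ P): β-rule — branch into S  //  P.
      branch 1.1 (add S):
        (Q ↔ ¬S): β-rule — branch into Q, ¬S  //  ¬Q, ¬¬S.
          branch 1.1.1 (add Q, ¬S):
            × closes — contains both S and ¬S.
          branch 1.1.2 (add ¬Q, ¬¬S):
            ○ open, literals {P=0, Q=0, S=1, T=1}.
      branch 1.2 (add P):
        × closes — contains both P and ¬P.
  branch 2 (add ¬T, ¬(Q ↔ ¬S)):
    ¬¬(S ∨ P): β-rule — branch into S  //  P.
      branch 2.1 (add S):
        ¬(Q ↔ ¬S): β-rule — branch into Q, ¬¬S  //  ¬Q, ¬S.
          branch 2.1.1 (add Q, ¬¬S):
            ○ open, literals {P=0, Q=1, S=1, T=0}.
          branch 2.1.2 (add ¬Q, ¬S):
            × closes — contains both S and ¬S.
      branch 2.2 (add P):
        × closes — contains both P and ¬P.
4 branches closed, 2 open.
Each open branch fixes some atoms; the unmentioned ones are free. Counting distinct full assignments: branch {P=0, Q=0, S=1, T=1} (R) contributes 2 new; branch {P=0, Q=1, S=1, T=0} (R) contributes 2 new. Total: 4.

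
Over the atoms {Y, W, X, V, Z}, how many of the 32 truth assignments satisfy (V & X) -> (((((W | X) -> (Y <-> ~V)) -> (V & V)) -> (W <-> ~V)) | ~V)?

28

Initial set: {((V & X) -> (((((W | X) -> (Y <-> ~V)) -> (V & V)) -> (W <-> ~V)) | ~V))}.
((V & X) -> (((((W | X) -> (Y <-> ~V)) -> (V & V)) -> (W <-> ~V)) | ~V)): β-rule — branch into ~(V & X)  //  (((((W | X) -> (Y <-> ~V)) -> (V & V)) -> (W <-> ~V)) | ~V).
  branch 1 (add ~(V & X)):
    ~(V & X): β-rule — branch into ~V  //  ~X.
      branch 1.1 (add ~V):
        ○ open, literals {V=0}.
      branch 1.2 (add ~X):
        ○ open, literals {X=0}.
  branch 2 (add (((((W | X) -> (Y <-> ~V)) -> (V & V)) -> (W <-> ~V)) | ~V)):
    (((((W | X) -> (Y <-> ~V)) -> (V & V)) -> (W <-> ~V)) | ~V): β-rule — branch into ((((W | X) -> (Y <-> ~V)) -> (V & V)) -> (W <-> ~V))  //  ~V.
      branch 2.1 (add ((((W | X) -> (Y <-> ~V)) -> (V & V)) -> (W <-> ~V))):
        ((((W | X) -> (Y <-> ~V)) -> (V & V)) -> (W <-> ~V)): β-rule — branch into ~(((W | X) -> (Y <-> ~V)) -> (V & V))  //  (W <-> ~V).
          branch 2.1.1 (add ~(((W | X) -> (Y <-> ~V)) -> (V & V))):
            ~(((W | X) -> (Y <-> ~V)) -> (V & V)): α-rule — add ((W | X) -> (Y <-> ~V)), ~(V & V).
            ((W | X) -> (Y <-> ~V)): β-rule — branch into ~(W | X)  //  (Y <-> ~V).
              branch 2.1.1.1 (add ~(W | X)):
                ~(W | X): α-rule — add ~W, ~X.
                ~(V & V): β-rule — branch into ~V  //  ~V.
                  branch 2.1.1.1.1 (add ~V):
                    ○ open, literals {V=0, W=0, X=0}.
                  branch 2.1.1.1.2 (add ~V):
                    ○ open, literals {V=0, W=0, X=0}.
              branch 2.1.1.2 (add (Y <-> ~V)):
                ~(V & V): β-rule — branch into ~V  //  ~V.
                  branch 2.1.1.2.1 (add ~V):
                    (Y <-> ~V): β-rule — branch into Y, ~V  //  ~Y, ~~V.
                      branch 2.1.1.2.1.1 (add Y, ~V):
                        ○ open, literals {V=0, Y=1}.
                      branch 2.1.1.2.1.2 (add ~Y, ~~V):
                        × closes — contains both V and ~V.
                  branch 2.1.1.2.2 (add ~V):
                    (Y <-> ~V): β-rule — branch into Y, ~V  //  ~Y, ~~V.
                      branch 2.1.1.2.2.1 (add Y, ~V):
                        ○ open, literals {V=0, Y=1}.
                      branch 2.1.1.2.2.2 (add ~Y, ~~V):
                        × closes — contains both V and ~V.
          branch 2.1.2 (add (W <-> ~V)):
            (W <-> ~V): β-rule — branch into W, ~V  //  ~W, ~~V.
              branch 2.1.2.1 (add W, ~V):
                ○ open, literals {V=0, W=1}.
              branch 2.1.2.2 (add ~W, ~~V):
                ○ open, literals {V=1, W=0}.
      branch 2.2 (add ~V):
        ○ open, literals {V=0}.
2 branches closed, 9 open.
Each open branch fixes some atoms; the unmentioned ones are free. Counting distinct full assignments: branch {V=0} (Y, W, X, Z) contributes 16 new; branch {X=0} (Y, W, V, Z) contributes 8 new; branch {V=0, W=0, X=0} (Y, Z) contributes 0 new; branch {V=0, W=0, X=0} (Y, Z) contributes 0 new; branch {V=0, Y=1} (W, X, Z) contributes 0 new; branch {V=0, Y=1} (W, X, Z) contributes 0 new; branch {V=0, W=1} (Y, X, Z) contributes 0 new; branch {V=1, W=0} (Y, X, Z) contributes 4 new; branch {V=0} (Y, W, X, Z) contributes 0 new. Total: 28.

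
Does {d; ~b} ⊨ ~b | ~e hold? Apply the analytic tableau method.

Initial set: {d; ~b; ~(~b | ~e)}.
~(~b | ~e): α-rule — add ~~b, ~~e.
× closes — contains both b and ~b.
All 1 branch closes.
Every branch closed, so the premises entail the conclusion.

Yes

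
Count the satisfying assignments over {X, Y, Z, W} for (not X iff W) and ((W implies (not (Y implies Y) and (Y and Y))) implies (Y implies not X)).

6

Initial set: {((not X iff W) and ((W implies (not (Y implies Y) and (Y and Y))) implies (Y implies not X)))}.
((not X iff W) and ((W implies (not (Y implies Y) and (Y and Y))) implies (Y implies not X))): α-rule — add (not X iff W), ((W implies (not (Y implies Y) and (Y and Y))) implies (Y implies not X)).
(not X iff W): β-rule — branch into not X, W  //  not not X, not W.
  branch 1 (add not X, W):
    ((W implies (not (Y implies Y) and (Y and Y))) implies (Y implies not X)): β-rule — branch into not (W implies (not (Y implies Y) and (Y and Y)))  //  (Y implies not X).
      branch 1.1 (add not (W implies (not (Y implies Y) and (Y and Y)))):
        not (W implies (not (Y implies Y) and (Y and Y))): α-rule — add W, not (not (Y implies Y) and (Y and Y)).
        not (not (Y implies Y) and (Y and Y)): β-rule — branch into not not (Y implies Y)  //  not (Y and Y).
          branch 1.1.1 (add not not (Y implies Y)):
            not not (Y implies Y): β-rule — branch into not Y  //  Y.
              branch 1.1.1.1 (add not Y):
                ○ open, literals {W=true, X=false, Y=false}.
              branch 1.1.1.2 (add Y):
                ○ open, literals {W=true, X=false, Y=true}.
          branch 1.1.2 (add not (Y and Y)):
            not (Y and Y): β-rule — branch into not Y  //  not Y.
              branch 1.1.2.1 (add not Y):
                ○ open, literals {W=true, X=false, Y=false}.
              branch 1.1.2.2 (add not Y):
                ○ open, literals {W=true, X=false, Y=false}.
      branch 1.2 (add (Y implies not X)):
        (Y implies not X): β-rule — branch into not Y  //  not X.
          branch 1.2.1 (add not Y):
            ○ open, literals {W=true, X=false, Y=false}.
          branch 1.2.2 (add not X):
            ○ open, literals {W=true, X=false}.
  branch 2 (add not not X, not W):
    ((W implies (not (Y implies Y) and (Y and Y))) implies (Y implies not X)): β-rule — branch into not (W implies (not (Y implies Y) and (Y and Y)))  //  (Y implies not X).
      branch 2.1 (add not (W implies (not (Y implies Y) and (Y and Y)))):
        not (W implies (not (Y implies Y) and (Y and Y))): α-rule — add W, not (not (Y implies Y) and (Y and Y)).
        × closes — contains both W and not W.
      branch 2.2 (add (Y implies not X)):
        (Y implies not X): β-rule — branch into not Y  //  not X.
          branch 2.2.1 (add not Y):
            ○ open, literals {W=false, X=true, Y=false}.
          branch 2.2.2 (add not X):
            × closes — contains both X and not X.
2 branches closed, 7 open.
Each open branch fixes some atoms; the unmentioned ones are free. Counting distinct full assignments: branch {W=true, X=false, Y=false} (Z) contributes 2 new; branch {W=true, X=false, Y=true} (Z) contributes 2 new; branch {W=true, X=false, Y=false} (Z) contributes 0 new; branch {W=true, X=false, Y=false} (Z) contributes 0 new; branch {W=true, X=false, Y=false} (Z) contributes 0 new; branch {W=true, X=false} (Y, Z) contributes 0 new; branch {W=false, X=true, Y=false} (Z) contributes 2 new. Total: 6.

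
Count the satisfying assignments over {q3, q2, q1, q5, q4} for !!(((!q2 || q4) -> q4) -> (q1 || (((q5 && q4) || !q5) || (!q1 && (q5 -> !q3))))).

31

Initial set: {!!(((!q2 || q4) -> q4) -> (q1 || (((q5 && q4) || !q5) || (!q1 && (q5 -> !q3)))))}.
!!(((!q2 || q4) -> q4) -> (q1 || (((q5 && q4) || !q5) || (!q1 && (q5 -> !q3))))): drop double negation, giving (((!q2 || q4) -> q4) -> (q1 || (((q5 && q4) || !q5) || (!q1 && (q5 -> !q3))))).
(((!q2 || q4) -> q4) -> (q1 || (((q5 && q4) || !q5) || (!q1 && (q5 -> !q3))))): β-rule — branch into !((!q2 || q4) -> q4)  //  (q1 || (((q5 && q4) || !q5) || (!q1 && (q5 -> !q3)))).
  branch 1 (add !((!q2 || q4) -> q4)):
    !((!q2 || q4) -> q4): α-rule — add (!q2 || q4), !q4.
    (!q2 || q4): β-rule — branch into !q2  //  q4.
      branch 1.1 (add !q2):
        ○ open, literals {q2=F, q4=F}.
      branch 1.2 (add q4):
        × closes — contains both q4 and !q4.
  branch 2 (add (q1 || (((q5 && q4) || !q5) || (!q1 && (q5 -> !q3))))):
    (q1 || (((q5 && q4) || !q5) || (!q1 && (q5 -> !q3)))): β-rule — branch into q1  //  (((q5 && q4) || !q5) || (!q1 && (q5 -> !q3))).
      branch 2.1 (add q1):
        ○ open, literals {q1=T}.
      branch 2.2 (add (((q5 && q4) || !q5) || (!q1 && (q5 -> !q3)))):
        (((q5 && q4) || !q5) || (!q1 && (q5 -> !q3))): β-rule — branch into ((q5 && q4) || !q5)  //  (!q1 && (q5 -> !q3)).
          branch 2.2.1 (add ((q5 && q4) || !q5)):
            ((q5 && q4) || !q5): β-rule — branch into (q5 && q4)  //  !q5.
              branch 2.2.1.1 (add (q5 && q4)):
                (q5 && q4): α-rule — add q5, q4.
                ○ open, literals {q4=T, q5=T}.
              branch 2.2.1.2 (add !q5):
                ○ open, literals {q5=F}.
          branch 2.2.2 (add (!q1 && (q5 -> !q3))):
            (!q1 && (q5 -> !q3)): α-rule — add !q1, (q5 -> !q3).
            (q5 -> !q3): β-rule — branch into !q5  //  !q3.
              branch 2.2.2.1 (add !q5):
                ○ open, literals {q1=F, q5=F}.
              branch 2.2.2.2 (add !q3):
                ○ open, literals {q1=F, q3=F}.
1 branch closed, 6 open.
Each open branch fixes some atoms; the unmentioned ones are free. Counting distinct full assignments: branch {q2=F, q4=F} (q3, q1, q5) contributes 8 new; branch {q1=T} (q3, q2, q5, q4) contributes 12 new; branch {q4=T, q5=T} (q3, q2, q1) contributes 4 new; branch {q5=F} (q3, q2, q1, q4) contributes 6 new; branch {q1=F, q5=F} (q3, q2, q4) contributes 0 new; branch {q1=F, q3=F} (q2, q5, q4) contributes 1 new. Total: 31.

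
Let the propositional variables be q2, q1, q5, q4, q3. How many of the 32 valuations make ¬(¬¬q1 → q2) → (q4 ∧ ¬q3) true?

Initial set: {(¬(¬¬q1 → q2) → (q4 ∧ ¬q3))}.
(¬(¬¬q1 → q2) → (q4 ∧ ¬q3)): β-rule — branch into ¬¬(¬¬q1 → q2)  //  (q4 ∧ ¬q3).
  branch 1 (add ¬¬(¬¬q1 → q2)):
    ¬¬(¬¬q1 → q2): β-rule — branch into ¬¬¬q1  //  q2.
      branch 1.1 (add ¬¬¬q1):
        ¬¬¬q1: drop double negation, giving ¬q1.
        ○ open, literals {q1=false}.
      branch 1.2 (add q2):
        ○ open, literals {q2=true}.
  branch 2 (add (q4 ∧ ¬q3)):
    (q4 ∧ ¬q3): α-rule — add q4, ¬q3.
    ○ open, literals {q3=false, q4=true}.
0 branches closed, 3 open.
Each open branch fixes some atoms; the unmentioned ones are free. Counting distinct full assignments: branch {q1=false} (q2, q5, q4, q3) contributes 16 new; branch {q2=true} (q1, q5, q4, q3) contributes 8 new; branch {q3=false, q4=true} (q2, q1, q5) contributes 2 new. Total: 26.

26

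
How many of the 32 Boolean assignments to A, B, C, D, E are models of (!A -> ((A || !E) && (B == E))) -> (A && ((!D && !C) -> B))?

26

Initial set: {((!A -> ((A || !E) && (B == E))) -> (A && ((!D && !C) -> B)))}.
((!A -> ((A || !E) && (B == E))) -> (A && ((!D && !C) -> B))): β-rule — branch into !(!A -> ((A || !E) && (B == E)))  //  (A && ((!D && !C) -> B)).
  branch 1 (add !(!A -> ((A || !E) && (B == E)))):
    !(!A -> ((A || !E) && (B == E))): α-rule — add !A, !((A || !E) && (B == E)).
    !((A || !E) && (B == E)): β-rule — branch into !(A || !E)  //  !(B == E).
      branch 1.1 (add !(A || !E)):
        !(A || !E): α-rule — add !A, !!E.
        ○ open, literals {A=0, E=1}.
      branch 1.2 (add !(B == E)):
        !(B == E): β-rule — branch into B, !E  //  !B, E.
          branch 1.2.1 (add B, !E):
            ○ open, literals {A=0, B=1, E=0}.
          branch 1.2.2 (add !B, E):
            ○ open, literals {A=0, B=0, E=1}.
  branch 2 (add (A && ((!D && !C) -> B))):
    (A && ((!D && !C) -> B)): α-rule — add A, ((!D && !C) -> B).
    ((!D && !C) -> B): β-rule — branch into !(!D && !C)  //  B.
      branch 2.1 (add !(!D && !C)):
        !(!D && !C): β-rule — branch into !!D  //  !!C.
          branch 2.1.1 (add !!D):
            ○ open, literals {A=1, D=1}.
          branch 2.1.2 (add !!C):
            ○ open, literals {A=1, C=1}.
      branch 2.2 (add B):
        ○ open, literals {A=1, B=1}.
0 branches closed, 6 open.
Each open branch fixes some atoms; the unmentioned ones are free. Counting distinct full assignments: branch {A=0, E=1} (B, C, D) contributes 8 new; branch {A=0, B=1, E=0} (C, D) contributes 4 new; branch {A=0, B=0, E=1} (C, D) contributes 0 new; branch {A=1, D=1} (B, C, E) contributes 8 new; branch {A=1, C=1} (B, D, E) contributes 4 new; branch {A=1, B=1} (C, D, E) contributes 2 new. Total: 26.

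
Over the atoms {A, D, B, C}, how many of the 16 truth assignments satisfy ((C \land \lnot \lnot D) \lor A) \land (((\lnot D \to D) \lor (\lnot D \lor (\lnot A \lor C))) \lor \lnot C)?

10

Initial set: {(((C \land \lnot \lnot D) \lor A) \land (((\lnot D \to D) \lor (\lnot D \lor (\lnot A \lor C))) \lor \lnot C))}.
(((C \land \lnot \lnot D) \lor A) \land (((\lnot D \to D) \lor (\lnot D \lor (\lnot A \lor C))) \lor \lnot C)): α-rule — add ((C \land \lnot \lnot D) \lor A), (((\lnot D \to D) \lor (\lnot D \lor (\lnot A \lor C))) \lor \lnot C).
((C \land \lnot \lnot D) \lor A): β-rule — branch into (C \land \lnot \lnot D)  //  A.
  branch 1 (add (C \land \lnot \lnot D)):
    (C \land \lnot \lnot D): α-rule — add C, \lnot \lnot D.
    \lnot \lnot D: drop double negation, giving D.
    (((\lnot D \to D) \lor (\lnot D \lor (\lnot A \lor C))) \lor \lnot C): β-rule — branch into ((\lnot D \to D) \lor (\lnot D \lor (\lnot A \lor C)))  //  \lnot C.
      branch 1.1 (add ((\lnot D \to D) \lor (\lnot D \lor (\lnot A \lor C)))):
        ((\lnot D \to D) \lor (\lnot D \lor (\lnot A \lor C))): β-rule — branch into (\lnot D \to D)  //  (\lnot D \lor (\lnot A \lor C)).
          branch 1.1.1 (add (\lnot D \to D)):
            (\lnot D \to D): β-rule — branch into \lnot \lnot D  //  D.
              branch 1.1.1.1 (add \lnot \lnot D):
                ○ open, literals {C=true, D=true}.
              branch 1.1.1.2 (add D):
                ○ open, literals {C=true, D=true}.
          branch 1.1.2 (add (\lnot D \lor (\lnot A \lor C))):
            (\lnot D \lor (\lnot A \lor C)): β-rule — branch into \lnot D  //  (\lnot A \lor C).
              branch 1.1.2.1 (add \lnot D):
                × closes — contains both D and \lnot D.
              branch 1.1.2.2 (add (\lnot A \lor C)):
                (\lnot A \lor C): β-rule — branch into \lnot A  //  C.
                  branch 1.1.2.2.1 (add \lnot A):
                    ○ open, literals {A=false, C=true, D=true}.
                  branch 1.1.2.2.2 (add C):
                    ○ open, literals {C=true, D=true}.
      branch 1.2 (add \lnot C):
        × closes — contains both C and \lnot C.
  branch 2 (add A):
    (((\lnot D \to D) \lor (\lnot D \lor (\lnot A \lor C))) \lor \lnot C): β-rule — branch into ((\lnot D \to D) \lor (\lnot D \lor (\lnot A \lor C)))  //  \lnot C.
      branch 2.1 (add ((\lnot D \to D) \lor (\lnot D \lor (\lnot A \lor C)))):
        ((\lnot D \to D) \lor (\lnot D \lor (\lnot A \lor C))): β-rule — branch into (\lnot D \to D)  //  (\lnot D \lor (\lnot A \lor C)).
          branch 2.1.1 (add (\lnot D \to D)):
            (\lnot D \to D): β-rule — branch into \lnot \lnot D  //  D.
              branch 2.1.1.1 (add \lnot \lnot D):
                ○ open, literals {A=true, D=true}.
              branch 2.1.1.2 (add D):
                ○ open, literals {A=true, D=true}.
          branch 2.1.2 (add (\lnot D \lor (\lnot A \lor C))):
            (\lnot D \lor (\lnot A \lor C)): β-rule — branch into \lnot D  //  (\lnot A \lor C).
              branch 2.1.2.1 (add \lnot D):
                ○ open, literals {A=true, D=false}.
              branch 2.1.2.2 (add (\lnot A \lor C)):
                (\lnot A \lor C): β-rule — branch into \lnot A  //  C.
                  branch 2.1.2.2.1 (add \lnot A):
                    × closes — contains both A and \lnot A.
                  branch 2.1.2.2.2 (add C):
                    ○ open, literals {A=true, C=true}.
      branch 2.2 (add \lnot C):
        ○ open, literals {A=true, C=false}.
3 branches closed, 9 open.
Each open branch fixes some atoms; the unmentioned ones are free. Counting distinct full assignments: branch {C=true, D=true} (A, B) contributes 4 new; branch {C=true, D=true} (A, B) contributes 0 new; branch {A=false, C=true, D=true} (B) contributes 0 new; branch {C=true, D=true} (A, B) contributes 0 new; branch {A=true, D=true} (B, C) contributes 2 new; branch {A=true, D=true} (B, C) contributes 0 new; branch {A=true, D=false} (B, C) contributes 4 new; branch {A=true, C=true} (D, B) contributes 0 new; branch {A=true, C=false} (D, B) contributes 0 new. Total: 10.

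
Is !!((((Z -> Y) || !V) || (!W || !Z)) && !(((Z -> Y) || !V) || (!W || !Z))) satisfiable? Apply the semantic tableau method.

Initial set: {!!((((Z -> Y) || !V) || (!W || !Z)) && !(((Z -> Y) || !V) || (!W || !Z)))}.
!!((((Z -> Y) || !V) || (!W || !Z)) && !(((Z -> Y) || !V) || (!W || !Z))): drop double negation, giving ((((Z -> Y) || !V) || (!W || !Z)) && !(((Z -> Y) || !V) || (!W || !Z))).
((((Z -> Y) || !V) || (!W || !Z)) && !(((Z -> Y) || !V) || (!W || !Z))): α-rule — add (((Z -> Y) || !V) || (!W || !Z)), !(((Z -> Y) || !V) || (!W || !Z)).
!(((Z -> Y) || !V) || (!W || !Z)): α-rule — add !((Z -> Y) || !V), !(!W || !Z).
!((Z -> Y) || !V): α-rule — add !(Z -> Y), !!V.
!(!W || !Z): α-rule — add !!W, !!Z.
!(Z -> Y): α-rule — add Z, !Y.
(((Z -> Y) || !V) || (!W || !Z)): β-rule — branch into ((Z -> Y) || !V)  //  (!W || !Z).
  branch 1 (add ((Z -> Y) || !V)):
    ((Z -> Y) || !V): β-rule — branch into (Z -> Y)  //  !V.
      branch 1.1 (add (Z -> Y)):
        (Z -> Y): β-rule — branch into !Z  //  Y.
          branch 1.1.1 (add !Z):
            × closes — contains both Z and !Z.
          branch 1.1.2 (add Y):
            × closes — contains both Y and !Y.
      branch 1.2 (add !V):
        × closes — contains both V and !V.
  branch 2 (add (!W || !Z)):
    (!W || !Z): β-rule — branch into !W  //  !Z.
      branch 2.1 (add !W):
        × closes — contains both W and !W.
      branch 2.2 (add !Z):
        × closes — contains both Z and !Z.
All 5 branches close.
Every branch closed; the formula is unsatisfiable.

Unsatisfiable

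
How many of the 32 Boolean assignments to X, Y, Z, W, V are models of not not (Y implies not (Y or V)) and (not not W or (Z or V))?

14

Initial set: {(not not (Y implies not (Y or V)) and (not not W or (Z or V)))}.
(not not (Y implies not (Y or V)) and (not not W or (Z or V))): α-rule — add not not (Y implies not (Y or V)), (not not W or (Z or V)).
not not (Y implies not (Y or V)): drop double negation, giving (Y implies not (Y or V)).
(not not W or (Z or V)): β-rule — branch into not not W  //  (Z or V).
  branch 1 (add not not W):
    not not W: drop double negation, giving W.
    (Y implies not (Y or V)): β-rule — branch into not Y  //  not (Y or V).
      branch 1.1 (add not Y):
        ○ open, literals {W=1, Y=0}.
      branch 1.2 (add not (Y or V)):
        not (Y or V): α-rule — add not Y, not V.
        ○ open, literals {V=0, W=1, Y=0}.
  branch 2 (add (Z or V)):
    (Y implies not (Y or V)): β-rule — branch into not Y  //  not (Y or V).
      branch 2.1 (add not Y):
        (Z or V): β-rule — branch into Z  //  V.
          branch 2.1.1 (add Z):
            ○ open, literals {Y=0, Z=1}.
          branch 2.1.2 (add V):
            ○ open, literals {V=1, Y=0}.
      branch 2.2 (add not (Y or V)):
        not (Y or V): α-rule — add not Y, not V.
        (Z or V): β-rule — branch into Z  //  V.
          branch 2.2.1 (add Z):
            ○ open, literals {V=0, Y=0, Z=1}.
          branch 2.2.2 (add V):
            × closes — contains both V and not V.
1 branch closed, 5 open.
Each open branch fixes some atoms; the unmentioned ones are free. Counting distinct full assignments: branch {W=1, Y=0} (X, Z, V) contributes 8 new; branch {V=0, W=1, Y=0} (X, Z) contributes 0 new; branch {Y=0, Z=1} (X, W, V) contributes 4 new; branch {V=1, Y=0} (X, Z, W) contributes 2 new; branch {V=0, Y=0, Z=1} (X, W) contributes 0 new. Total: 14.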